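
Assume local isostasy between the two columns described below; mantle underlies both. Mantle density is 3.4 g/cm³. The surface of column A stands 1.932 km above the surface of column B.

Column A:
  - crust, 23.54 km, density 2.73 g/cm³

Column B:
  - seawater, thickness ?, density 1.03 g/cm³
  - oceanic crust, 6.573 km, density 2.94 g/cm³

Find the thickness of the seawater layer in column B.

2.61 km

Take the compensation level at the base of the deeper column (depth z_c below the surface of column A) and equate Σ ρ_i t_i down to z_c; mantle fills any gap and the z_c terms cancel.
Column A: 23.54×2.73 + (z_c − 23.54)×3.4
Column B: 1.932×0 + x×1.03 + 6.573×2.94 + (z_c − 1.932 − 6.573 − x)×3.4
The z_c×3.4 term appears on both sides and cancels. Collect the known terms of each column as K = Σ(ρt)_known − 3.4 × (depth of known layers): K_A = 64.2642 − 3.4×23.54 = −15.7718; K_B = 19.32462 − 3.4×(1.932 + 6.573) = −9.59238.
Balance: K_A = K_B − x×(3.4 − 1.03), so x = (K_B − K_A)/(3.4 − 1.03) = 6.17942/2.37 = 2.61 km.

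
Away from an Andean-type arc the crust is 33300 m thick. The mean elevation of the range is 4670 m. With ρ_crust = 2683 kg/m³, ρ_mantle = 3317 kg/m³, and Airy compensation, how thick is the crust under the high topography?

Root depth r = h ρ_c / (ρ_m − ρ_c) = 4670 m × 2683 / 634 = 19760 m.
Total thickness = T + h + r = 33300 m + 4670 m + 19760 m = 57700 m.

57700 m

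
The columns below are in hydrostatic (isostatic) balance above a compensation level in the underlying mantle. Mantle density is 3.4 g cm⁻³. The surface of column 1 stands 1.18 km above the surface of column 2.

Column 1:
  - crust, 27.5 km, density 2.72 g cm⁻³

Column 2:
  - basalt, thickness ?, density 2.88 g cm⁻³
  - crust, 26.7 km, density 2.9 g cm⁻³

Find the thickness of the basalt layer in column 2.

Take the compensation level at the base of the deeper column (depth z_c below the surface of column 1) and equate Σ ρ_i t_i down to z_c; mantle fills any gap and the z_c terms cancel.
Column 1: 27.5×2.72 + (z_c − 27.5)×3.4
Column 2: 1.18×0 + x×2.88 + 26.7×2.9 + (z_c − 1.18 − 26.7 − x)×3.4
The z_c×3.4 term appears on both sides and cancels. Collect the known terms of each column as K = Σ(ρt)_known − 3.4 × (depth of known layers): K_1 = 74.8 − 3.4×27.5 = −18.7; K_2 = 77.43 − 3.4×(1.18 + 26.7) = −17.362.
Balance: K_1 = K_2 − x×(3.4 − 2.88), so x = (K_2 − K_1)/(3.4 − 2.88) = 1.338/0.52 = 2.57 km.

2.57 km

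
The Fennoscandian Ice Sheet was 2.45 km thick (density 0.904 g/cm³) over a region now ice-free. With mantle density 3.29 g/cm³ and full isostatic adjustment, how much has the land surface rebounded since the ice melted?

0.673 km

Removing the load lets mantle flow back in; uplift u satisfies ρ_ice t = ρ_m u.
u = t ρ_ice/ρ_m = 2.45 km × 0.904/3.29 = 0.673 km.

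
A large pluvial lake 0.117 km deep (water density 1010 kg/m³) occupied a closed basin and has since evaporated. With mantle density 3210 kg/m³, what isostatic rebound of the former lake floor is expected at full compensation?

0.0368 km

u = d ρ_w/ρ_m = 0.117 km × 1010/3210 = 0.0368 km.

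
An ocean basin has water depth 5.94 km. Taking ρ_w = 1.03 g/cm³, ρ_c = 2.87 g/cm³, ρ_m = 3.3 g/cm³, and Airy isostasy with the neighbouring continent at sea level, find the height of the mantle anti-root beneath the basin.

Equating mass per unit area of the two columns: replacing crust with seawater at the top is compensated by replacing crust with mantle at the base: d (ρ_c − ρ_w) = a (ρ_m − ρ_c).
a = d (ρ_c − ρ_w)/(ρ_m − ρ_c) = 5.94 km × 1.84/0.43 = 25.4 km.

25.4 km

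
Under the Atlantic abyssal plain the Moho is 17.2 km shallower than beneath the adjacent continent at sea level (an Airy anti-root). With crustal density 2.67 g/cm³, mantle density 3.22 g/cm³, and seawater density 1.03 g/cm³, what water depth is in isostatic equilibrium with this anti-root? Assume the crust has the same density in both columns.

Replacing a thickness d of crust by seawater at the top must be balanced by replacing crust with mantle at the base: d (ρ_c − ρ_w) = a (ρ_m − ρ_c).
d = a (ρ_m − ρ_c)/(ρ_c − ρ_w) = 17.2 km × 0.55/1.64 = 5.77 km.

5.77 km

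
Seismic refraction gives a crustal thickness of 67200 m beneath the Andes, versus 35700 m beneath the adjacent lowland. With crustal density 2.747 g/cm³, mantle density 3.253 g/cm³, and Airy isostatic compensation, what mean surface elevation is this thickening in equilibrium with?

4900 m

Excess crust Δ = 67200 m − 35700 m = 31500 m, split between elevation h and root r with h + r = Δ.
Airy balance ρ_c h = (ρ_m − ρ_c) r gives r = h ρ_c/(ρ_m − ρ_c), so h (1 + ρ_c/(ρ_m − ρ_c)) = Δ, i.e. h = Δ (ρ_m − ρ_c)/ρ_m.
h = 31500 m × 0.506/3.253 = 4900 m.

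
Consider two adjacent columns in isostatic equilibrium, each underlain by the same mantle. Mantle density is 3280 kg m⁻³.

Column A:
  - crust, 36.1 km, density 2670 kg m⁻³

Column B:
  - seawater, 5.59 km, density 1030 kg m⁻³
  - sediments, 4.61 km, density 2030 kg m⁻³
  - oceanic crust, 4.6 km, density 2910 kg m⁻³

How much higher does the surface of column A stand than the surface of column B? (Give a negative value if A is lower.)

For any compensation level in the mantle, the mantle terms cancel and isostasy reduces to e = (Σt_A − Σt_B) − (Σ(ρt)_A − Σ(ρt)_B) / ρ_m.
Σt_A = 36.1 km; Σt_B = 14.8 km; Σ(ρt)_A = 96387; Σ(ρt)_B = 28502 (in km·kg m⁻³).
e = (36.1 − 14.8) − (96387 − 28502) / 3280 = 0.603 km.

0.603 km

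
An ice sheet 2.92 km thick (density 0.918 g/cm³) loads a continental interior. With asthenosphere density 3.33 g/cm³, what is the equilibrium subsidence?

0.805 km

Equating mass per unit area of the two columns: the ice load ρ_ice t is balanced by mantle displaced below, ρ_m s.
s = t ρ_ice / ρ_m = 2.92 km × 0.918/3.33 = 0.805 km.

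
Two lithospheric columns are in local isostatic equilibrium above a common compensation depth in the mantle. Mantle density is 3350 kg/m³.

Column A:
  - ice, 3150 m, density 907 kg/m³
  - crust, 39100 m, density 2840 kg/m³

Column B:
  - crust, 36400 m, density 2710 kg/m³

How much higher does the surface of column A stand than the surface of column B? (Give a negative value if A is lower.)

For any compensation level in the mantle, the mantle terms cancel and isostasy reduces to e = (Σt_A − Σt_B) − (Σ(ρt)_A − Σ(ρt)_B) / ρ_m.
Σt_A = 42250 m; Σt_B = 36400 m; Σ(ρt)_A = 113901050; Σ(ρt)_B = 98644000 (in m·kg/m³).
e = (42250 − 36400) − (113901050 − 98644000) / 3350 = 1300 m.

1300 m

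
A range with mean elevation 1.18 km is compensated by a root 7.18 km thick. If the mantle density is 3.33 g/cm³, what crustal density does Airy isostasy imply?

2.86 g/cm³

ρ_c h = (ρ_m − ρ_c) r → ρ_c (h + r) = ρ_m r → ρ_c = ρ_m r / (h + r).
ρ_c = 3.33 × 7.18 km / (1.18 km + 7.18 km) = 2.86 g/cm³.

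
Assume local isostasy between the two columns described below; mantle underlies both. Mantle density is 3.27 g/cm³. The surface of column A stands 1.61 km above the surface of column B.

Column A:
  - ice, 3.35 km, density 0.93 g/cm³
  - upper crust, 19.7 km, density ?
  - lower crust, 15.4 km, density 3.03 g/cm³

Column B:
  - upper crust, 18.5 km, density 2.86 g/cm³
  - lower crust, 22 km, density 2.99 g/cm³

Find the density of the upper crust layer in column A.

Take the compensation level at the base of the deeper column (depth z_c below the surface of column A) and equate Σ ρ_i t_i down to z_c; mantle fills any gap and the z_c terms cancel.
Column A: 3.35×0.93 + 19.7×ρ + 15.4×3.03 + (z_c − 38.45)×3.27
Column B: 1.61×0 + 18.5×2.86 + 22×2.99 + (z_c − 1.61 − 40.5)×3.27
The z_c×3.27 term appears on both sides and cancels. Collect the known terms of each column as K = Σ(ρt)_known − 3.27 × (depth of known layers): K_A = 49.7775 − 3.27×38.45 = −75.954; K_B = 118.69 − 3.27×(1.61 + 40.5) = −19.0097.
Balance: K_A + 19.7×ρ = K_B, so ρ = (K_B − K_A)/19.7 = 56.9443/19.7 = 2.89 g/cm³.

2.89 g/cm³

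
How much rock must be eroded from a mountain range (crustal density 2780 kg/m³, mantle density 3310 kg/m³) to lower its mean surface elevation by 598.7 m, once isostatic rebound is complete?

Net drop Δ = e − u = e − e ρ_c/ρ_m = e (ρ_m − ρ_c)/ρ_m.
e = Δ ρ_m/(ρ_m − ρ_c) = 598.7 m × 3310/530 = 3740 m.

3740 m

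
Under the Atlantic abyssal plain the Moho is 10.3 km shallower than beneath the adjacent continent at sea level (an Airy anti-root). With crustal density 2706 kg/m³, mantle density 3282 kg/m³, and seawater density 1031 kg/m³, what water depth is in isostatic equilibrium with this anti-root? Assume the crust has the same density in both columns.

Replacing a thickness d of crust by seawater at the top must be balanced by replacing crust with mantle at the base: d (ρ_c − ρ_w) = a (ρ_m − ρ_c).
d = a (ρ_m − ρ_c)/(ρ_c − ρ_w) = 10.3 km × 576/1675 = 3.54 km.

3.54 km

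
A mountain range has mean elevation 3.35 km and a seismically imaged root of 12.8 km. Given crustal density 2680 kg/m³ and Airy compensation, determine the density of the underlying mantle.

3380 kg/m³

Airy balance: ρ_c h = (ρ_m − ρ_c) r → ρ_m = ρ_c (1 + h/r).
ρ_m = 2680 × (1 + 3.35 km/12.8 km) = 3380 kg/m³.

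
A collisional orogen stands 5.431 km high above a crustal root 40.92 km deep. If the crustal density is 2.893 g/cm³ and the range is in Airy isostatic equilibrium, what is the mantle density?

Airy balance: ρ_c h = (ρ_m − ρ_c) r → ρ_m = ρ_c (1 + h/r).
ρ_m = 2.893 × (1 + 5.431 km/40.92 km) = 3.28 g/cm³.

3.28 g/cm³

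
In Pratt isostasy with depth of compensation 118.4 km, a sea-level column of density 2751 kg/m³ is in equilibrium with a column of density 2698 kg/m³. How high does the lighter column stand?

ρ_ref D = ρ (D + h) → h = D (ρ_ref − ρ)/ρ.
h = 118.4 km × (2751 − 2698)/2698 = 2.33 km.

2.33 km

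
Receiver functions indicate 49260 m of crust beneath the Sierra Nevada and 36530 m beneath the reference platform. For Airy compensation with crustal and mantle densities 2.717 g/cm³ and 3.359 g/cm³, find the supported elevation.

2430 m

Excess crust Δ = 49260 m − 36530 m = 12730 m, split between elevation h and root r with h + r = Δ.
Airy balance ρ_c h = (ρ_m − ρ_c) r gives r = h ρ_c/(ρ_m − ρ_c), so h (1 + ρ_c/(ρ_m − ρ_c)) = Δ, i.e. h = Δ (ρ_m − ρ_c)/ρ_m.
h = 12730 m × 0.642/3.359 = 2430 m.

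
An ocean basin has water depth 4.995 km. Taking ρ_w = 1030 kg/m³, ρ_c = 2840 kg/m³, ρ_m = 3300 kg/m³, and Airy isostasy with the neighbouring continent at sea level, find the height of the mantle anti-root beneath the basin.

Balancing pressure at the compensation depth: replacing crust with seawater at the top is compensated by replacing crust with mantle at the base: d (ρ_c − ρ_w) = a (ρ_m − ρ_c).
a = d (ρ_c − ρ_w)/(ρ_m − ρ_c) = 4.995 km × 1810/460 = 19.7 km.

19.7 km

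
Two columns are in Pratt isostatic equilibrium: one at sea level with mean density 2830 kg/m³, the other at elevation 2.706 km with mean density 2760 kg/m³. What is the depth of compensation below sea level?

ρ_ref D = ρ (D + h) → D (ρ_ref − ρ) = ρ h.
D = ρ h/(ρ_ref − ρ) = 2760 × 2.706 km/(2830 − 2760) = 107 km.

107 km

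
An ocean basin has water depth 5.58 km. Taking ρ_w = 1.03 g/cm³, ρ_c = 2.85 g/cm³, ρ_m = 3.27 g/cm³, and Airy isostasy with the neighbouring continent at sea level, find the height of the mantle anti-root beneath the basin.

24.2 km

Isostatic balance requires: replacing crust with seawater at the top is compensated by replacing crust with mantle at the base: d (ρ_c − ρ_w) = a (ρ_m − ρ_c).
a = d (ρ_c − ρ_w)/(ρ_m − ρ_c) = 5.58 km × 1.82/0.42 = 24.2 km.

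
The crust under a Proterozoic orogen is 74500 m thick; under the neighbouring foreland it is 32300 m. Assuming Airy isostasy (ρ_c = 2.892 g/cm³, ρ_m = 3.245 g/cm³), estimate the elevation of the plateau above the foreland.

4590 m

Excess crust Δ = 74500 m − 32300 m = 42200 m, split between elevation h and root r with h + r = Δ.
Airy balance ρ_c h = (ρ_m − ρ_c) r gives r = h ρ_c/(ρ_m − ρ_c), so h (1 + ρ_c/(ρ_m − ρ_c)) = Δ, i.e. h = Δ (ρ_m − ρ_c)/ρ_m.
h = 42200 m × 0.353/3.245 = 4590 m.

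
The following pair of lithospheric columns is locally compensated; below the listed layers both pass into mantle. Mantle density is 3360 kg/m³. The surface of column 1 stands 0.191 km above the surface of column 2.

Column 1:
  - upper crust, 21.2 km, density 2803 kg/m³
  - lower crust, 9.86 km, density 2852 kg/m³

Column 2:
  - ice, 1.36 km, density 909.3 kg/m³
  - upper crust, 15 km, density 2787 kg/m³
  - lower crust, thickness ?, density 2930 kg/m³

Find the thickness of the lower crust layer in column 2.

9.88 km

Take the compensation level at the base of the deeper column (depth z_c below the surface of column 1) and equate Σ ρ_i t_i down to z_c; mantle fills any gap and the z_c terms cancel.
Column 1: 21.2×2803 + 9.86×2852 + (z_c − 31.06)×3360
Column 2: 0.191×0 + 1.36×909.3 + 15×2787 + x×2930 + (z_c − 0.191 − 16.36 − x)×3360
The z_c×3360 term appears on both sides and cancels. Collect the known terms of each column as K = Σ(ρt)_known − 3360 × (depth of known layers): K_1 = 87544.32 − 3360×31.06 = −16817.28; K_2 = 43041.648 − 3360×(0.191 + 16.36) = −12569.712.
Balance: K_1 = K_2 − x×(3360 − 2930), so x = (K_2 − K_1)/(3360 − 2930) = 4247.57/430 = 9.88 km.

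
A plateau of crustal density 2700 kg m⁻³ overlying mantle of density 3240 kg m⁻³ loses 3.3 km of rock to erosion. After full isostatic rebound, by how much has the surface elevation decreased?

Rebound u = e ρ_c/ρ_m = 3.3 km × 2700/3240 = 2.75 km.
Net surface drop = e − u = 3.3 km − 2.75 km = e (ρ_m − ρ_c)/ρ_m = 0.55 km.

0.55 km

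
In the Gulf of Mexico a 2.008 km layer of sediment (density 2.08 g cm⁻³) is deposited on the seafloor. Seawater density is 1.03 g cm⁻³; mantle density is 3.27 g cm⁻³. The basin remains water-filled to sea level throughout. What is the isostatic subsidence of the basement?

Submarine loading: the sediment displaces seawater, and the subsidence is in turn flooded, so s (ρ_m − ρ_w) = t (ρ_sed − ρ_w).
s = 2.008 km × (2.08 − 1.03) / (3.27 − 1.03) = 0.941 km.

0.941 km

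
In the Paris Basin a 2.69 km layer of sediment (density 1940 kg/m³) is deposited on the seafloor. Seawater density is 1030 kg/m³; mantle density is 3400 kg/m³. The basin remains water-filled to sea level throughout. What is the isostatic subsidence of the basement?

Submarine loading: the sediment displaces seawater, and the subsidence is in turn flooded, so s (ρ_m − ρ_w) = t (ρ_sed − ρ_w).
s = 2.69 km × (1940 − 1030) / (3400 − 1030) = 1.03 km.

1.03 km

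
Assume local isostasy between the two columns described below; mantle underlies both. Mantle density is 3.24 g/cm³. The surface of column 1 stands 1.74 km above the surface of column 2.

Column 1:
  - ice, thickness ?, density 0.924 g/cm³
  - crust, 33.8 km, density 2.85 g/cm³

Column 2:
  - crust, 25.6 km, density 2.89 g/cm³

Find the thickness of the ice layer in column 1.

Take the compensation level at the base of the deeper column (depth z_c below the surface of column 1) and equate Σ ρ_i t_i down to z_c; mantle fills any gap and the z_c terms cancel.
Column 1: x×0.924 + 33.8×2.85 + (z_c − 33.8 − x)×3.24
Column 2: 1.74×0 + 25.6×2.89 + (z_c − 1.74 − 25.6)×3.24
The z_c×3.24 term appears on both sides and cancels. Collect the known terms of each column as K = Σ(ρt)_known − 3.24 × (depth of known layers): K_1 = 96.33 − 3.24×33.8 = −13.182; K_2 = 73.984 − 3.24×(1.74 + 25.6) = −14.5976.
Balance: K_1 − x×(3.24 − 0.924) = K_2, so x = (K_1 − K_2)/(3.24 − 0.924) = 1.4156/2.316 = 0.611 km.

0.611 km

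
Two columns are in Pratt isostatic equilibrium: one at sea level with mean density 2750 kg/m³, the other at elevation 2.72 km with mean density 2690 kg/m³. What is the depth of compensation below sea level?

122 km

ρ_ref D = ρ (D + h) → D (ρ_ref − ρ) = ρ h.
D = ρ h/(ρ_ref − ρ) = 2690 × 2.72 km/(2750 − 2690) = 122 km.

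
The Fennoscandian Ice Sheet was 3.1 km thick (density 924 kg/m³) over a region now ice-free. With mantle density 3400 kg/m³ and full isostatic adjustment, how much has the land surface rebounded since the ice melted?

0.842 km

Removing the load lets mantle flow back in; uplift u satisfies ρ_ice t = ρ_m u.
u = t ρ_ice/ρ_m = 3.1 km × 924/3400 = 0.842 km.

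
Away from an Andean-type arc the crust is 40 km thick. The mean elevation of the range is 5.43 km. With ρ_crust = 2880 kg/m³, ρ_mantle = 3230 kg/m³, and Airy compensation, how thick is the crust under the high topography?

90.1 km

Root depth r = h ρ_c / (ρ_m − ρ_c) = 5.43 km × 2880 / 350 = 44.68 km.
Total thickness = T + h + r = 40 km + 5.43 km + 44.68 km = 90.1 km.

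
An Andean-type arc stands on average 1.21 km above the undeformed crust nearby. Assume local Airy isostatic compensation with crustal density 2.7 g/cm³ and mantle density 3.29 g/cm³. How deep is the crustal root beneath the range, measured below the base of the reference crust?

By Archimedes' principle applied to the lithosphere: the weight of the topography is balanced by the buoyancy of the root, ρ_c h = (ρ_m − ρ_c) r.
r = h · ρ_c / (ρ_m − ρ_c) = 1.21 km × 2.7 / (3.29 − 2.7) = 5.54 km.

5.54 km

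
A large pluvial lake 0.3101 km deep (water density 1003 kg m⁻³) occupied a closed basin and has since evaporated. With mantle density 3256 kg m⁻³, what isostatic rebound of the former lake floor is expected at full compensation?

0.0955 km

u = d ρ_w/ρ_m = 0.3101 km × 1003/3256 = 0.0955 km.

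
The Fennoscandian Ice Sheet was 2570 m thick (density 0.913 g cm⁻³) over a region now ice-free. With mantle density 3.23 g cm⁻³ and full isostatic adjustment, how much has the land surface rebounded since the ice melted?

Removing the load lets mantle flow back in; uplift u satisfies ρ_ice t = ρ_m u.
u = t ρ_ice/ρ_m = 2570 m × 0.913/3.23 = 726 m.

726 m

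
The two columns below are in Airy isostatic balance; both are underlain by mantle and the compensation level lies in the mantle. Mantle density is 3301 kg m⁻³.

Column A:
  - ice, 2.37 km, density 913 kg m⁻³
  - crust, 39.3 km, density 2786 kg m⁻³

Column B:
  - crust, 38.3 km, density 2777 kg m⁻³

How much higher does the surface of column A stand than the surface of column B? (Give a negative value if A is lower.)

For any compensation level in the mantle, the mantle terms cancel and isostasy reduces to e = (Σt_A − Σt_B) − (Σ(ρt)_A − Σ(ρt)_B) / ρ_m.
Σt_A = 41.67 km; Σt_B = 38.3 km; Σ(ρt)_A = 111653.61; Σ(ρt)_B = 106359.1 (in km·kg m⁻³).
e = (41.67 − 38.3) − (111653.61 − 106359.1) / 3301 = 1.77 km.

1.77 km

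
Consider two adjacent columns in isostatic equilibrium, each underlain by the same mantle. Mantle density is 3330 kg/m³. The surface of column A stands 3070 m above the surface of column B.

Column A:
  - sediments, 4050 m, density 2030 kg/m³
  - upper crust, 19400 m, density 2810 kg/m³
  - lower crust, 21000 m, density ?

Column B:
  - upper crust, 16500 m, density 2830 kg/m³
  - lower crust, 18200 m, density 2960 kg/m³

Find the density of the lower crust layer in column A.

2860 kg/m³

Take the compensation level at the base of the deeper column (depth z_c below the surface of column A) and equate Σ ρ_i t_i down to z_c; mantle fills any gap and the z_c terms cancel.
Column A: 4050×2030 + 19400×2810 + 21000×ρ + (z_c − 44450)×3330
Column B: 3070×0 + 16500×2830 + 18200×2960 + (z_c − 3070 − 34700)×3330
The z_c×3330 term appears on both sides and cancels. Collect the known terms of each column as K = Σ(ρt)_known − 3330 × (depth of known layers): K_A = 62735500 − 3330×44450 = −85283000; K_B = 100567000 − 3330×(3070 + 34700) = −25207100.
Balance: K_A + 21000×ρ = K_B, so ρ = (K_B − K_A)/21000 = 60075900/21000 = 2860 kg/m³.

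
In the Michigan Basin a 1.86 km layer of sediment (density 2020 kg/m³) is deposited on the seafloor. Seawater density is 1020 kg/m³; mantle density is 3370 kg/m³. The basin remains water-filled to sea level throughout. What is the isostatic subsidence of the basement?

Submarine loading: the sediment displaces seawater, and the subsidence is in turn flooded, so s (ρ_m − ρ_w) = t (ρ_sed − ρ_w).
s = 1.86 km × (2020 − 1020) / (3370 − 1020) = 0.791 km.

0.791 km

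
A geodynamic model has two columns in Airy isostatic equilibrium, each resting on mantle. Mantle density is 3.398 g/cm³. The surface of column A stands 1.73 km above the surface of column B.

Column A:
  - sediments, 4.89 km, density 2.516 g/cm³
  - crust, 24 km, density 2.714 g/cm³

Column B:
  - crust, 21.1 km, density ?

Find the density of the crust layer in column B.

2.69 g/cm³

Take the compensation level at the base of the deeper column (depth z_c below the surface of column A) and equate Σ ρ_i t_i down to z_c; mantle fills any gap and the z_c terms cancel.
Column A: 4.89×2.516 + 24×2.714 + (z_c − 28.89)×3.398
Column B: 1.73×0 + 21.1×ρ + (z_c − 1.73 − 21.1)×3.398
The z_c×3.398 term appears on both sides and cancels. Collect the known terms of each column as K = Σ(ρt)_known − 3.398 × (depth of known layers): K_A = 77.43924 − 3.398×28.89 = −20.72898; K_B = 0 − 3.398×(1.73 + 21.1) = −77.57634.
Balance: K_A = K_B + 21.1×ρ, so ρ = (K_A − K_B)/21.1 = 56.8474/21.1 = 2.69 g/cm³.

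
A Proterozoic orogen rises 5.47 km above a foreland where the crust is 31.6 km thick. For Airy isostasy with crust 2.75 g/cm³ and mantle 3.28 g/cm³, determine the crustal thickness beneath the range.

Root depth r = h ρ_c / (ρ_m − ρ_c) = 5.47 km × 2.75 / 0.53 = 28.38 km.
Total thickness = T + h + r = 31.6 km + 5.47 km + 28.38 km = 65.5 km.

65.5 km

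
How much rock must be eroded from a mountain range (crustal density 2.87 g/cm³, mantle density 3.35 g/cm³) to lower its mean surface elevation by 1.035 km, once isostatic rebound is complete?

Net drop Δ = e − u = e − e ρ_c/ρ_m = e (ρ_m − ρ_c)/ρ_m.
e = Δ ρ_m/(ρ_m − ρ_c) = 1.035 km × 3.35/0.48 = 7.22 km.

7.22 km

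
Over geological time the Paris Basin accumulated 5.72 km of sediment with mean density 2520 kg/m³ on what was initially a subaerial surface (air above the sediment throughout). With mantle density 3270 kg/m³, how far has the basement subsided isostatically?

Subaerial load: s = t ρ_sed / ρ_m = 5.72 km × 2520/3270 = 4.41 km.

4.41 km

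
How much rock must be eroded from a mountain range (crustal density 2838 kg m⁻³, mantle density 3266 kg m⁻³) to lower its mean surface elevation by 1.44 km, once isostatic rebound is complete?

Net drop Δ = e − u = e − e ρ_c/ρ_m = e (ρ_m − ρ_c)/ρ_m.
e = Δ ρ_m/(ρ_m − ρ_c) = 1.44 km × 3266/428 = 11 km.

11 km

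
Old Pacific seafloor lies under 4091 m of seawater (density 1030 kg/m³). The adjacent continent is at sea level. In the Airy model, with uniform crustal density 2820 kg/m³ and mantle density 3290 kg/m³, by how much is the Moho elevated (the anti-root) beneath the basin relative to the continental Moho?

15600 m

Isostatic balance requires: replacing crust with seawater at the top is compensated by replacing crust with mantle at the base: d (ρ_c − ρ_w) = a (ρ_m − ρ_c).
a = d (ρ_c − ρ_w)/(ρ_m − ρ_c) = 4091 m × 1790/470 = 15600 m.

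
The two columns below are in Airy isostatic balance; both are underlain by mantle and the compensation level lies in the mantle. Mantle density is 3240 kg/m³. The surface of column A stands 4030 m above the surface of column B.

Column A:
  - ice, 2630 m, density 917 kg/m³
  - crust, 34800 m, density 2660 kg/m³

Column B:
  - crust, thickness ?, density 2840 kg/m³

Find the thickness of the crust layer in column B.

Take the compensation level at the base of the deeper column (depth z_c below the surface of column A) and equate Σ ρ_i t_i down to z_c; mantle fills any gap and the z_c terms cancel.
Column A: 2630×917 + 34800×2660 + (z_c − 37430)×3240
Column B: 4030×0 + x×2840 + (z_c − 4030 − 0 − x)×3240
The z_c×3240 term appears on both sides and cancels. Collect the known terms of each column as K = Σ(ρt)_known − 3240 × (depth of known layers): K_A = 94979710 − 3240×37430 = −26293490; K_B = 0 − 3240×(4030 + 0) = −13057200.
Balance: K_A = K_B − x×(3240 − 2840), so x = (K_B − K_A)/(3240 − 2840) = 13236300/400 = 33100 m.

33100 m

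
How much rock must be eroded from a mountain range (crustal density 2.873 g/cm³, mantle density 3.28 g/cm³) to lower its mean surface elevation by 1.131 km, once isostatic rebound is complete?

9.11 km

Net drop Δ = e − u = e − e ρ_c/ρ_m = e (ρ_m − ρ_c)/ρ_m.
e = Δ ρ_m/(ρ_m − ρ_c) = 1.131 km × 3.28/0.407 = 9.11 km.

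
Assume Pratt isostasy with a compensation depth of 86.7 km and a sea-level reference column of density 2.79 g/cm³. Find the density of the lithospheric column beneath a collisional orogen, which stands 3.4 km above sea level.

2.68 g/cm³

Pratt balance: ρ_ref D = ρ (D + h).
ρ = ρ_ref D/(D + h) = 2.79 × 86.7 km/(86.7 km + 3.4 km) = 2.68 g/cm³.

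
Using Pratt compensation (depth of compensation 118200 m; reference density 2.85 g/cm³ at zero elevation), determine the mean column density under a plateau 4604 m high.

Pratt balance: ρ_ref D = ρ (D + h).
ρ = ρ_ref D/(D + h) = 2.85 × 118200 m/(118200 m + 4604 m) = 2.74 g/cm³.

2.74 g/cm³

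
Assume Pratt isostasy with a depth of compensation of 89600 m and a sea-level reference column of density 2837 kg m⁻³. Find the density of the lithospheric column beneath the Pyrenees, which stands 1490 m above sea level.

2790 kg m⁻³

Pratt balance: ρ_ref D = ρ (D + h).
ρ = ρ_ref D/(D + h) = 2837 × 89600 m/(89600 m + 1490 m) = 2790 kg m⁻³.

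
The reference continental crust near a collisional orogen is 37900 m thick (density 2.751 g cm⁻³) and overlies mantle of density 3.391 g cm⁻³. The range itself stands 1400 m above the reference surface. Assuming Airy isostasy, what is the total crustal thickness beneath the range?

Root depth r = h ρ_c / (ρ_m − ρ_c) = 1400 m × 2.751 / 0.64 = 6018 m.
Total thickness = T + h + r = 37900 m + 1400 m + 6018 m = 45300 m.

45300 m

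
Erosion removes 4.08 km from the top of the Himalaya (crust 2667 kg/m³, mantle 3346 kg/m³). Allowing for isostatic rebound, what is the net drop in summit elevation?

0.828 km

Rebound u = e ρ_c/ρ_m = 4.08 km × 2667/3346 = 3.252 km.
Net surface drop = e − u = 4.08 km − 3.252 km = e (ρ_m − ρ_c)/ρ_m = 0.828 km.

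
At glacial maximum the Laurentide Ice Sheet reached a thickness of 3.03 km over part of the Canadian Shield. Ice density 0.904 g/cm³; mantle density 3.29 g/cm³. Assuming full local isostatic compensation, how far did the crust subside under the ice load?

Equating mass per unit area of the two columns: the ice load ρ_ice t is balanced by mantle displaced below, ρ_m s.
s = t ρ_ice / ρ_m = 3.03 km × 0.904/3.29 = 0.833 km.

0.833 km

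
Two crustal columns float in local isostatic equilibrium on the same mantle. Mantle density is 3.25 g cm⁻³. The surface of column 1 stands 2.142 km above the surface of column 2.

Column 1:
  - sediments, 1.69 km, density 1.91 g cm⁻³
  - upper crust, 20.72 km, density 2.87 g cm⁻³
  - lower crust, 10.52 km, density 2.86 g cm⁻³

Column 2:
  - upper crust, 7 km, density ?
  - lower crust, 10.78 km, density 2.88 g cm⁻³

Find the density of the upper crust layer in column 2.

2.78 g cm⁻³

Take the compensation level at the base of the deeper column (depth z_c below the surface of column 1) and equate Σ ρ_i t_i down to z_c; mantle fills any gap and the z_c terms cancel.
Column 1: 1.69×1.91 + 20.72×2.87 + 10.52×2.86 + (z_c − 32.93)×3.25
Column 2: 2.142×0 + 7×ρ + 10.78×2.88 + (z_c − 2.142 − 17.78)×3.25
The z_c×3.25 term appears on both sides and cancels. Collect the known terms of each column as K = Σ(ρt)_known − 3.25 × (depth of known layers): K_1 = 92.7815 − 3.25×32.93 = −14.241; K_2 = 31.0464 − 3.25×(2.142 + 17.78) = −33.7001.
Balance: K_1 = K_2 + 7×ρ, so ρ = (K_1 − K_2)/7 = 19.4591/7 = 2.78 g cm⁻³.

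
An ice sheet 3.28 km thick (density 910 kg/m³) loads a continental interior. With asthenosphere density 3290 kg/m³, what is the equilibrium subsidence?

0.907 km

Balancing pressure at the compensation depth: the ice load ρ_ice t is balanced by mantle displaced below, ρ_m s.
s = t ρ_ice / ρ_m = 3.28 km × 910/3290 = 0.907 km.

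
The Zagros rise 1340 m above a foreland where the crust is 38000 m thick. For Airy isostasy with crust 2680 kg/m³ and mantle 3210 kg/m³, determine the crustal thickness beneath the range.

46100 m

Root depth r = h ρ_c / (ρ_m − ρ_c) = 1340 m × 2680 / 530 = 6776 m.
Total thickness = T + h + r = 38000 m + 1340 m + 6776 m = 46100 m.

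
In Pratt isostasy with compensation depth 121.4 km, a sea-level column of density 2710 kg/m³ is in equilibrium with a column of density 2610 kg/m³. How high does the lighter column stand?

ρ_ref D = ρ (D + h) → h = D (ρ_ref − ρ)/ρ.
h = 121.4 km × (2710 − 2610)/2610 = 4.65 km.

4.65 km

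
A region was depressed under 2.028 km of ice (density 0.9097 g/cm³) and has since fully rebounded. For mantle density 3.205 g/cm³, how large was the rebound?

0.576 km

Removing the load lets mantle flow back in; uplift u satisfies ρ_ice t = ρ_m u.
u = t ρ_ice/ρ_m = 2.028 km × 0.9097/3.205 = 0.576 km.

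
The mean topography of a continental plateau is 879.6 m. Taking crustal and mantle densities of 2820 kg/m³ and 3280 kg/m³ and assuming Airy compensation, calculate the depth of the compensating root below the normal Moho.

Isostatic balance requires: the weight of the topography is balanced by the buoyancy of the root, ρ_c h = (ρ_m − ρ_c) r.
r = h · ρ_c / (ρ_m − ρ_c) = 879.6 m × 2820 / (3280 − 2820) = 5390 m.

5390 m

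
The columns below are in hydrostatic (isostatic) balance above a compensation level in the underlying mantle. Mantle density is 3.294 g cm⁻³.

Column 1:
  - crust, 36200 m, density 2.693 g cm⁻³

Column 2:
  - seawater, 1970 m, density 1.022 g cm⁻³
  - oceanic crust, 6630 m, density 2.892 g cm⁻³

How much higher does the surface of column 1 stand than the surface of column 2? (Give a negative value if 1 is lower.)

4440 m

For any compensation level in the mantle, the mantle terms cancel and isostasy reduces to e = (Σt_1 − Σt_2) − (Σ(ρt)_1 − Σ(ρt)_2) / ρ_m.
Σt_1 = 36200 m; Σt_2 = 8600 m; Σ(ρt)_1 = 97486.6; Σ(ρt)_2 = 21187.3 (in m·g cm⁻³).
e = (36200 − 8600) − (97486.6 − 21187.3) / 3.294 = 4440 m.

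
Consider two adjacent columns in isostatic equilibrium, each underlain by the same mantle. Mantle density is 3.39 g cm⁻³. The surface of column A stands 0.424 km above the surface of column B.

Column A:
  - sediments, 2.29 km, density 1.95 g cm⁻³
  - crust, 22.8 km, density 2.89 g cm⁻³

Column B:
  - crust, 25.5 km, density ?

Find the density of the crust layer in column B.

2.87 g cm⁻³

Take the compensation level at the base of the deeper column (depth z_c below the surface of column A) and equate Σ ρ_i t_i down to z_c; mantle fills any gap and the z_c terms cancel.
Column A: 2.29×1.95 + 22.8×2.89 + (z_c − 25.09)×3.39
Column B: 0.424×0 + 25.5×ρ + (z_c − 0.424 − 25.5)×3.39
The z_c×3.39 term appears on both sides and cancels. Collect the known terms of each column as K = Σ(ρt)_known − 3.39 × (depth of known layers): K_A = 70.3575 − 3.39×25.09 = −14.6976; K_B = 0 − 3.39×(0.424 + 25.5) = −87.88236.
Balance: K_A = K_B + 25.5×ρ, so ρ = (K_A − K_B)/25.5 = 73.1848/25.5 = 2.87 g cm⁻³.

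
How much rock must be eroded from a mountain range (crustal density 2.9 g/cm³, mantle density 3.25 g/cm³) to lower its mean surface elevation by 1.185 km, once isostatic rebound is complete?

Net drop Δ = e − u = e − e ρ_c/ρ_m = e (ρ_m − ρ_c)/ρ_m.
e = Δ ρ_m/(ρ_m − ρ_c) = 1.185 km × 3.25/0.35 = 11 km.

11 km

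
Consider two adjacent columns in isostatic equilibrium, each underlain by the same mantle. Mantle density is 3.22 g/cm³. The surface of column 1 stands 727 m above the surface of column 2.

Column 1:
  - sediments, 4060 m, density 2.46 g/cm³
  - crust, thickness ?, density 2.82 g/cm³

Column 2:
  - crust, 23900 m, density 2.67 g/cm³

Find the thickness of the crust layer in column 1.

31000 m

Take the compensation level at the base of the deeper column (depth z_c below the surface of column 1) and equate Σ ρ_i t_i down to z_c; mantle fills any gap and the z_c terms cancel.
Column 1: 4060×2.46 + x×2.82 + (z_c − 4060 − x)×3.22
Column 2: 727×0 + 23900×2.67 + (z_c − 727 − 23900)×3.22
The z_c×3.22 term appears on both sides and cancels. Collect the known terms of each column as K = Σ(ρt)_known − 3.22 × (depth of known layers): K_1 = 9987.6 − 3.22×4060 = −3085.6; K_2 = 63813 − 3.22×(727 + 23900) = −15485.94.
Balance: K_1 − x×(3.22 − 2.82) = K_2, so x = (K_1 − K_2)/(3.22 − 2.82) = 12400.3/0.4 = 31000 m.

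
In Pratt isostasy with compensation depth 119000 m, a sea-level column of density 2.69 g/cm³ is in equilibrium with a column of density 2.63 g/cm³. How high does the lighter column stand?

ρ_ref D = ρ (D + h) → h = D (ρ_ref − ρ)/ρ.
h = 119000 m × (2.69 − 2.63)/2.63 = 2710 m.

2710 m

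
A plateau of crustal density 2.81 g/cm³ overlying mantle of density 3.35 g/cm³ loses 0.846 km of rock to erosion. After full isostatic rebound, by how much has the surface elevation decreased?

0.136 km

Rebound u = e ρ_c/ρ_m = 0.846 km × 2.81/3.35 = 0.7096 km.
Net surface drop = e − u = 0.846 km − 0.7096 km = e (ρ_m − ρ_c)/ρ_m = 0.136 km.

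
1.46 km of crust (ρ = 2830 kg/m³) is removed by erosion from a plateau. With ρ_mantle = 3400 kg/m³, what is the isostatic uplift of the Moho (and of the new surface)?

1.22 km

Unloading: uplift u = e ρ_c/ρ_m = 1.46 km × 2830/3400 = 1.22 km.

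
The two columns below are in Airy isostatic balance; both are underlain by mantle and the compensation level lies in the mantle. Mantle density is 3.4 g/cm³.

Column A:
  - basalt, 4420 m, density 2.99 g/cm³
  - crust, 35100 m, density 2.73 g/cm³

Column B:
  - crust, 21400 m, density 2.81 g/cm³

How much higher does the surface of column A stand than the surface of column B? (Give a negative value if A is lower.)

3740 m

For any compensation level in the mantle, the mantle terms cancel and isostasy reduces to e = (Σt_A − Σt_B) − (Σ(ρt)_A − Σ(ρt)_B) / ρ_m.
Σt_A = 39520 m; Σt_B = 21400 m; Σ(ρt)_A = 109038.8; Σ(ρt)_B = 60134 (in m·g/cm³).
e = (39520 − 21400) − (109038.8 − 60134) / 3.4 = 3740 m.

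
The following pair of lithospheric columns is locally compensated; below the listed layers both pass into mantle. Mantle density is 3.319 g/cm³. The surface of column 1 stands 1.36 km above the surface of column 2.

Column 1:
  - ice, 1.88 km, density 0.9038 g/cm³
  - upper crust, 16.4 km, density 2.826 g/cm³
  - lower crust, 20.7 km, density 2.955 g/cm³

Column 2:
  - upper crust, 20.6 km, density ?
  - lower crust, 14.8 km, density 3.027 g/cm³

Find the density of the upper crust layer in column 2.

2.77 g/cm³

Take the compensation level at the base of the deeper column (depth z_c below the surface of column 1) and equate Σ ρ_i t_i down to z_c; mantle fills any gap and the z_c terms cancel.
Column 1: 1.88×0.9038 + 16.4×2.826 + 20.7×2.955 + (z_c − 38.98)×3.319
Column 2: 1.36×0 + 20.6×ρ + 14.8×3.027 + (z_c − 1.36 − 35.4)×3.319
The z_c×3.319 term appears on both sides and cancels. Collect the known terms of each column as K = Σ(ρt)_known − 3.319 × (depth of known layers): K_1 = 109.214044 − 3.319×38.98 = −20.160576; K_2 = 44.7996 − 3.319×(1.36 + 35.4) = −77.20684.
Balance: K_1 = K_2 + 20.6×ρ, so ρ = (K_1 − K_2)/20.6 = 57.0463/20.6 = 2.77 g/cm³.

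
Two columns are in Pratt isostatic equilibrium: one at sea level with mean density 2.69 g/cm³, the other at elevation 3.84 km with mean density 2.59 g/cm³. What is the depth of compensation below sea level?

99.5 km

ρ_ref D = ρ (D + h) → D (ρ_ref − ρ) = ρ h.
D = ρ h/(ρ_ref − ρ) = 2.59 × 3.84 km/(2.69 − 2.59) = 99.5 km.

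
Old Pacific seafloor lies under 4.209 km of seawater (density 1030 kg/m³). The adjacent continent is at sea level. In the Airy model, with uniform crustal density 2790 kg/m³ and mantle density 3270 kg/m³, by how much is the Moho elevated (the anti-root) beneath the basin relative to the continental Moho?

15.4 km

Equating mass per unit area of the two columns: replacing crust with seawater at the top is compensated by replacing crust with mantle at the base: d (ρ_c − ρ_w) = a (ρ_m − ρ_c).
a = d (ρ_c − ρ_w)/(ρ_m − ρ_c) = 4.209 km × 1760/480 = 15.4 km.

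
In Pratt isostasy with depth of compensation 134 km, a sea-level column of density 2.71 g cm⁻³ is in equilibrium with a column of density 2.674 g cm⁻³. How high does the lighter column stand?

1.8 km

ρ_ref D = ρ (D + h) → h = D (ρ_ref − ρ)/ρ.
h = 134 km × (2.71 − 2.674)/2.674 = 1.8 km.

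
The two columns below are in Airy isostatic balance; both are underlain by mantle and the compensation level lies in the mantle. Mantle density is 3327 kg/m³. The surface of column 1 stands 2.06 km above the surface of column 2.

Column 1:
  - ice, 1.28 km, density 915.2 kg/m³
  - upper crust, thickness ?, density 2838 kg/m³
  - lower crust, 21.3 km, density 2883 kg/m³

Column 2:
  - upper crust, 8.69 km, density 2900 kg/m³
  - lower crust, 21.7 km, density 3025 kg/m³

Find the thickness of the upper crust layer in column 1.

9.35 km

Take the compensation level at the base of the deeper column (depth z_c below the surface of column 1) and equate Σ ρ_i t_i down to z_c; mantle fills any gap and the z_c terms cancel.
Column 1: 1.28×915.2 + x×2838 + 21.3×2883 + (z_c − 22.58 − x)×3327
Column 2: 2.06×0 + 8.69×2900 + 21.7×3025 + (z_c − 2.06 − 30.39)×3327
The z_c×3327 term appears on both sides and cancels. Collect the known terms of each column as K = Σ(ρt)_known − 3327 × (depth of known layers): K_1 = 62579.356 − 3327×22.58 = −12544.304; K_2 = 90843.5 − 3327×(2.06 + 30.39) = −17117.65.
Balance: K_1 − x×(3327 − 2838) = K_2, so x = (K_1 − K_2)/(3327 − 2838) = 4573.35/489 = 9.35 km.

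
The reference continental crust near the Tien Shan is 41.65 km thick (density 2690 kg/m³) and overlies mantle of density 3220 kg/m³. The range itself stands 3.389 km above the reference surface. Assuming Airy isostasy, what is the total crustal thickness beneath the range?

62.2 km

Root depth r = h ρ_c / (ρ_m − ρ_c) = 3.389 km × 2690 / 530 = 17.2 km.
Total thickness = T + h + r = 41.65 km + 3.389 km + 17.2 km = 62.2 km.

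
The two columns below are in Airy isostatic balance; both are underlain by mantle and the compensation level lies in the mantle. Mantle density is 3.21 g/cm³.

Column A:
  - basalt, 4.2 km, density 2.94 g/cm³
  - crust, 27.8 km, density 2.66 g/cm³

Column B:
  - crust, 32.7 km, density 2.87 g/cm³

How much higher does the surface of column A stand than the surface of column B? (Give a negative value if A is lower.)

1.65 km

For any compensation level in the mantle, the mantle terms cancel and isostasy reduces to e = (Σt_A − Σt_B) − (Σ(ρt)_A − Σ(ρt)_B) / ρ_m.
Σt_A = 32 km; Σt_B = 32.7 km; Σ(ρt)_A = 86.296; Σ(ρt)_B = 93.849 (in km·g/cm³).
e = (32 − 32.7) − (86.296 − 93.849) / 3.21 = 1.65 km.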